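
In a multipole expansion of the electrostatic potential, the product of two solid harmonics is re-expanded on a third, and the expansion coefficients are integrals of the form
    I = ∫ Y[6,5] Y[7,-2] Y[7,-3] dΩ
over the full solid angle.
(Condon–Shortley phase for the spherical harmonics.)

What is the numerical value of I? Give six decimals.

Checks pass: Σm=0; 20 even; l₃=7∈[1,13].
(2·6+1)(2·7+1)(2·7+1) = 2925
Δ: 6! 6! 8! / 21! → 1/2444321880
sum: t=0:+1/2612736000 t=1:−1/20736000 t=2:+1/1658880 t=3:−1/746496 t=4:+1/1658880 t=5:−1/20736000 t=6:+1/2612736000 = -1/4354560
3j²(6 7 7; 0 0 0) = Δ·Π!·Σ² = 1000/138567  (sign +1)
sum: t=0:+1/62208000 t=1:−1/49766400 = -1/248832000
3j²(6 7 7; 5 -2 -3) = Δ·Π!·Σ² = 21/20995  (sign -1)
combine: 4πI² = 2925·1000/138567·21/20995 = 315000/14919047
take √, sign -1: I = -0.04099018

-0.040990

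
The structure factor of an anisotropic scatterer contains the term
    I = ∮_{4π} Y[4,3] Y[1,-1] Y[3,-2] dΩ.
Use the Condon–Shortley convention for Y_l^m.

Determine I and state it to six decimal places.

-0.282095

Rules hold: Σm=0, L=8 even, 3≤3≤5.
N = 9·3·7 = 189
Δ = 2!·6!·0!/9! = 1/252
Racah Σ t=1..1: t=1:−1/36 = -1/36
⇒ 3j(4 1 3; 0 0 0)² = 4/63, sgn +1
Racah Σ t=0..0: t=0:+1/240 = 1/240
⇒ 3j(4 1 3; 3 -1 -2)² = 1/12, sgn -1
4πI² = N·(3j₀)²·(3jₘ)² = 1/1
I = -1·√(1/4π) = -0.28209479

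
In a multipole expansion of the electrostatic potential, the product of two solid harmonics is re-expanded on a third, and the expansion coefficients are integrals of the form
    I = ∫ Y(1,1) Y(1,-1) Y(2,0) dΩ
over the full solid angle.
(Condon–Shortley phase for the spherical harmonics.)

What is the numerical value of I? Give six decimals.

0.126157

Rules hold: Σm=0, L=4 even, 0≤2≤2.
N = 3·3·5 = 45
Δ = 0!·2!·2!/5! = 1/30
Racah Σ t=0..0: t=0:+1/1 = 1/1
⇒ 3j(1 1 2; 0 0 0)² = 2/15, sgn +1
Racah Σ t=0..0: t=0:+1/4 = 1/4
⇒ 3j(1 1 2; 1 -1 0)² = 1/30, sgn +1
4πI² = N·(3j₀)²·(3jₘ)² = 1/5
I = +1·√(0.2/4π) = 0.12615663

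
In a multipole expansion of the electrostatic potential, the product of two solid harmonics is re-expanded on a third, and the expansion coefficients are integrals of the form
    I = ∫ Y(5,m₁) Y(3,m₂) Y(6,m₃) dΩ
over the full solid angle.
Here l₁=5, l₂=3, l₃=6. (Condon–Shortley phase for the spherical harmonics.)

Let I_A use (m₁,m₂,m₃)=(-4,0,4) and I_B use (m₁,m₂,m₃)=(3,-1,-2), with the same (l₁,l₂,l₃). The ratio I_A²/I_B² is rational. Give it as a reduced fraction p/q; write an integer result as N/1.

45/49

l's match ⇒ only the (l;m) 3-j factors differ between A and B.
A: triangle coeff Δ(5,3,6) = 1/675675; Σ_t [1,2]: t=1:−1/161280 t=2:+1/60480 = 1/96768; (3j)²=15/1001 [(5 3 6; -4 0 4)], sign=+1
B: triangle coeff Δ(5,3,6) = 1/675675; Σ_t [0,2]: t=0:+1/11520 t=1:−1/30240 t=2:+1/1935360 = 1/18432; (3j)²=7/429 [(5 3 6; 3 -1 -2)], sign=+1
I_A²/I_B² = (15/1001)/(7/429) = 45/49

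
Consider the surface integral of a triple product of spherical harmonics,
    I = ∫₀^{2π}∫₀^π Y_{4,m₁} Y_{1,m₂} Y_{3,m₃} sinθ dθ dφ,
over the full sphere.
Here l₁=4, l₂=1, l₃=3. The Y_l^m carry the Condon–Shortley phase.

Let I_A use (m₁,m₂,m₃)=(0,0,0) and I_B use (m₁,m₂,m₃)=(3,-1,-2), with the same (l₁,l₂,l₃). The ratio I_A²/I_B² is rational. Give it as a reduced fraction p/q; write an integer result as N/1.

Same 4,1,3: normalisation and zero-m 3j drop out of the ratio.
A: Δ: 2! 6! 0! / 9! → 1/252; sum: t=1:−1/36 = -1/36; 3j²(4 1 3; 0 0 0) = Δ·Π!·Σ² = 4/63  (sign +1)
B: Δ: 2! 6! 0! / 9! → 1/252; sum: t=0:+1/240 = 1/240; 3j²(4 1 3; 3 -1 -2) = Δ·Π!·Σ² = 1/12  (sign -1)
I_A²/I_B² = (4/63)/(1/12) = 16/21

16/21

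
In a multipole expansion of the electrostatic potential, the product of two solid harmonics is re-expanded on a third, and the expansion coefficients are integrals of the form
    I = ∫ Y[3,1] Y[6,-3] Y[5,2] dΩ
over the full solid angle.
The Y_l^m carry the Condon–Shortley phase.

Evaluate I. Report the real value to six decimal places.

Rules hold: Σm=0, L=14 even, 3≤5≤9.
N = 7·13·11 = 1001
Δ = 4!·2!·8!/15! = 1/675675
Racah Σ t=1..3: t=1:−1/8640 t=2:+1/2304 t=3:−1/8640 = 7/34560
⇒ 3j(3 6 5; 0 0 0)² = 7/429, sgn -1
Racah Σ t=0..2: t=0:+1/34560 t=1:−1/8640 t=2:+1/40320 = -1/16128
⇒ 3j(3 6 5; 1 -3 2)² = 18/1001, sgn +1
4πI² = N·(3j₀)²·(3jₘ)² = 42/143
I = -1·√(0.293706/4π) = -0.15288036

-0.152880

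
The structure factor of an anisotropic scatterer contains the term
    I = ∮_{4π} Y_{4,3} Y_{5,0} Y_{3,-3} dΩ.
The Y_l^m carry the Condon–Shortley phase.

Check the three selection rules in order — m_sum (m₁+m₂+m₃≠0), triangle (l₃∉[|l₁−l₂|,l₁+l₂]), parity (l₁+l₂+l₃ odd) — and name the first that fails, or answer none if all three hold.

Σmᵢ = 0  ✓
l₃∈[|l₁−l₂|,l₁+l₂]=[1,9], have l₃=3  ✓
Σlᵢ = 12 ⇒ even  ✓

none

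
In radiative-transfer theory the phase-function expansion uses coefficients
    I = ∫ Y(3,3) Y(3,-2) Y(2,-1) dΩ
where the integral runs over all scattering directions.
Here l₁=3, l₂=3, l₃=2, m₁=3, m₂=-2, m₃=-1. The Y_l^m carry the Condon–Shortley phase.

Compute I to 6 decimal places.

Checks pass: Σm=0; 8 even; l₃=2∈[0,6].
(2·3+1)(2·3+1)(2·2+1) = 245
Δ: 4! 2! 2! / 9! → 1/3780
sum: t=1:−1/24 t=2:+1/4 t=3:−1/24 = 1/6
3j²(3 3 2; 0 0 0) = Δ·Π!·Σ² = 4/105  (sign +1)
sum: t=0:+1/48 = 1/48
3j²(3 3 2; 3 -2 -1) = Δ·Π!·Σ² = 5/84  (sign -1)
combine: 4πI² = 245·4/105·5/84 = 5/9
take √, sign -1: I = -0.21026104

-0.210261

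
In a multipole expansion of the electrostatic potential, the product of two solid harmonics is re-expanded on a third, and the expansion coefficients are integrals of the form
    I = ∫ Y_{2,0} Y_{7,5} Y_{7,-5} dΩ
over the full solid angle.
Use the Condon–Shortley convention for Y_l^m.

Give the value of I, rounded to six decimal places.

Rules hold: Σm=0, L=16 even, 5≤7≤9.
N = 5·15·15 = 1125
Δ = 2!·2!·12!/17! = 1/185640
Racah Σ t=0..2: t=0:+1/2419200 t=1:−1/518400 t=2:+1/2419200 = -1/907200
⇒ 3j(2 7 7; 0 0 0)² = 56/3315, sgn +1
Racah Σ t=0..2: t=0:+1/1916006400 t=1:−1/39916800 t=2:+1/29030400 = 19/1916006400
⇒ 3j(2 7 7; 0 5 -5)² = 361/185640, sgn +1
4πI² = N·(3j₀)²·(3jₘ)² = 1805/48841
I = +1·√(0.0369567/4π) = 0.05423022

0.054230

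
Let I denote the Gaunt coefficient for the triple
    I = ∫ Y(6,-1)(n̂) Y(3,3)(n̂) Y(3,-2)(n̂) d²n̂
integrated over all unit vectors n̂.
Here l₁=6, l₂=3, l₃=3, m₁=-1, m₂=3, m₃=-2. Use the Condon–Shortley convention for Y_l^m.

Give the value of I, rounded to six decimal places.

m-sum 0 ✓  L=12 even ✓  3≤3≤9 ✓
Π(2lᵢ+1) = 13×7×7 = 637
triangle coeff Δ(6,3,3) = 1/12012
Σ_t [3,3]: t=3:−1/1296 = -1/1296
(3j)²=100/3003 [(6 3 3; 0 0 0)], sign=+1
Σ_t [6,6]: t=6:+1/86400 = 1/86400
(3j)²=1/1716 [(6 3 3; -1 3 -2)], sign=-1
⇒ 4πI² = 175/14157
I = (-1)√(175/14157/(4π)) = -0.03136379

-0.031364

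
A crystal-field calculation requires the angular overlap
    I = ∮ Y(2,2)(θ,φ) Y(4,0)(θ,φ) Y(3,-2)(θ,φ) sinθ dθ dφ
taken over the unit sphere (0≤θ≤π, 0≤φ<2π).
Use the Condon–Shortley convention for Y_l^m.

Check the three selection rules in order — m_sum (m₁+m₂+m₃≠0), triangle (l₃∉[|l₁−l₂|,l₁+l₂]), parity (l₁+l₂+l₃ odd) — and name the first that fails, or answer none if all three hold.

azimuthal sum: 2 + 0 − 2 = 0  ✓
2 ≤ 3 ≤ 6 (triangle on l)  ✓
L = 2 + 4 + 3 = 9 (odd)  ✗

parity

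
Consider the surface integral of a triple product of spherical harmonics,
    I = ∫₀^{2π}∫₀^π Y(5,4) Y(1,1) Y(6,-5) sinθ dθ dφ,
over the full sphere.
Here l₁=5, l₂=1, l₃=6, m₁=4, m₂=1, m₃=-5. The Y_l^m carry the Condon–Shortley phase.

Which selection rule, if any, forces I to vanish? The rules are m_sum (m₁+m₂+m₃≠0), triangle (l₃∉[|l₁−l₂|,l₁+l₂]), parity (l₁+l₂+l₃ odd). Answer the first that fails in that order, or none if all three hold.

none

azimuthal sum: 4 + 1 − 5 = 0  ✓
4 ≤ 6 ≤ 6 (triangle on l)  ✓
L = 5 + 1 + 6 = 12 (even)  ✓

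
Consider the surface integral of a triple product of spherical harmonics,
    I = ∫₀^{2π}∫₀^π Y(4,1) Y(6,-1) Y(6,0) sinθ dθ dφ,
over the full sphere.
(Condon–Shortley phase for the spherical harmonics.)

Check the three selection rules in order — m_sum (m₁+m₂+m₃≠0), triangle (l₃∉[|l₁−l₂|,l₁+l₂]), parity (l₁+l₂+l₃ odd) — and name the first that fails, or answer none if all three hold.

m₁+m₂+m₃ = 1 − 1 + 0 = 0  ✓
triangle: |4−6|=2 ≤ l₃=6 ≤ 4+6=10  ✓
parity: l₁+l₂+l₃ = 16 is even  ✓

none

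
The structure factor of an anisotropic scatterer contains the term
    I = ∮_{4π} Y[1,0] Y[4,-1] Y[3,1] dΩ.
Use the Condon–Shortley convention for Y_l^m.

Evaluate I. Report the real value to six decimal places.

Rules hold: Σm=0, L=8 even, 3≤3≤5.
N = 3·9·7 = 189
Δ = 2!·0!·6!/9! = 1/252
Racah Σ t=1..1: t=1:−1/36 = -1/36
⇒ 3j(1 4 3; 0 0 0)² = 4/63, sgn +1
Racah Σ t=1..1: t=1:−1/48 = -1/48
⇒ 3j(1 4 3; 0 -1 1)² = 5/84, sgn -1
4πI² = N·(3j₀)²·(3jₘ)² = 5/7
I = -1·√(0.714286/4π) = -0.23841361

-0.238414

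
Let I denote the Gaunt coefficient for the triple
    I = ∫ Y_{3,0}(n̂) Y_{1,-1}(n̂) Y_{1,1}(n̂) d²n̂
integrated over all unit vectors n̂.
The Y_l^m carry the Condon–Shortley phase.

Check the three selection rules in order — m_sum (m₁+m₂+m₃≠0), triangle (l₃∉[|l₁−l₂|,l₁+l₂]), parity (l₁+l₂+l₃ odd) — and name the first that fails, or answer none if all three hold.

triangle

Σmᵢ = 0  ✓
l₃∈[|l₁−l₂|,l₁+l₂]=[2,4], have l₃=1  ✗
Σlᵢ = 5 ⇒ odd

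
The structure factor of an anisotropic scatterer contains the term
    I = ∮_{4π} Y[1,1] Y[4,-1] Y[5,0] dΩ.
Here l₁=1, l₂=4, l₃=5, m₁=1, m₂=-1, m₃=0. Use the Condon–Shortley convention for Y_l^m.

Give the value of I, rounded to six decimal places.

0.155288

Checks pass: Σm=0; 10 even; l₃=5∈[3,5].
(2·1+1)(2·4+1)(2·5+1) = 297
Δ: 0! 2! 8! / 11! → 1/495
sum: t=0:+1/576 = 1/576
3j²(1 4 5; 0 0 0) = Δ·Π!·Σ² = 5/99  (sign -1)
sum: t=0:+1/1440 = 1/1440
3j²(1 4 5; 1 -1 0) = Δ·Π!·Σ² = 2/99  (sign -1)
combine: 4πI² = 297·5/99·2/99 = 10/33
take √, sign +1: I = 0.15528807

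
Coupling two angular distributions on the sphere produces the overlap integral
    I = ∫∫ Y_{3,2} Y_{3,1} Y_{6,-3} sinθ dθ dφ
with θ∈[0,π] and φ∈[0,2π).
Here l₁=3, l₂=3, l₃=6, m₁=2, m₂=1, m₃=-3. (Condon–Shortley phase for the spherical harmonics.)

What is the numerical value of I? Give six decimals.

-0.230476

Checks pass: Σm=0; 12 even; l₃=6∈[0,6].
(2·3+1)(2·3+1)(2·6+1) = 637
Δ: 0! 6! 6! / 13! → 1/12012
sum: t=0:+1/1296 = 1/1296
3j²(3 3 6; 0 0 0) = Δ·Π!·Σ² = 100/3003  (sign +1)
sum: t=0:+1/5760 = 1/5760
3j²(3 3 6; 2 1 -3) = Δ·Π!·Σ² = 9/286  (sign -1)
combine: 4πI² = 637·100/3003·9/286 = 1050/1573
take √, sign -1: I = -0.23047581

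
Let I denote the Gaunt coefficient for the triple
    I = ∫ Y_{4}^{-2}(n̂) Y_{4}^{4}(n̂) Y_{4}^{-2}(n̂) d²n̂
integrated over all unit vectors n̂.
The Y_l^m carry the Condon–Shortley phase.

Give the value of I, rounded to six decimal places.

m-sum 0 ✓  L=12 even ✓  0≤4≤8 ✓
Π(2lᵢ+1) = 9×9×9 = 729
triangle coeff Δ(4,4,4) = 1/450450
Σ_t [0,4]: t=0:+1/13824 t=1:−1/216 t=2:+1/64 t=3:−1/216 t=4:+1/13824 = 5/768
(3j)²=18/1001 [(4 4 4; 0 0 0)], sign=+1
Σ_t [4,4]: t=4:+1/2304 = 1/2304
(3j)²=5/143 [(4 4 4; -2 4 -2)], sign=+1
⇒ 4πI² = 65610/143143
I = (+1)√(65610/143143/(4π)) = 0.19098314

0.190983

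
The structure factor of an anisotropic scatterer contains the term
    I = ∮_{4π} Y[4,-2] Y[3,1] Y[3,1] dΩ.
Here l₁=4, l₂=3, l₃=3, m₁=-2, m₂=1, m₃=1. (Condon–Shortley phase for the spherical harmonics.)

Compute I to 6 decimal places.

0.162193

Rules hold: Σm=0, L=10 even, 1≤3≤7.
N = 9·7·7 = 441
Δ = 4!·4!·2!/11! = 1/34650
Racah Σ t=1..3: t=1:−1/72 t=2:+1/16 t=3:−1/72 = 5/144
⇒ 3j(4 3 3; 0 0 0)² = 2/77, sgn -1
Racah Σ t=2..4: t=2:+1/192 t=3:−1/36 t=4:+1/192 = -5/288
⇒ 3j(4 3 3; -2 1 1)² = 20/693, sgn -1
4πI² = N·(3j₀)²·(3jₘ)² = 40/121
I = +1·√(0.330579/4π) = 0.16219310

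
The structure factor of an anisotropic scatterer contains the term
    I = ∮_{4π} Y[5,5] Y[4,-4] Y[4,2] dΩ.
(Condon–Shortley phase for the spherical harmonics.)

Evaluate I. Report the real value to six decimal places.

0.000000

m-sum = 5 − 4 + 2 = 3 ≠ 0 ⇒ I = 0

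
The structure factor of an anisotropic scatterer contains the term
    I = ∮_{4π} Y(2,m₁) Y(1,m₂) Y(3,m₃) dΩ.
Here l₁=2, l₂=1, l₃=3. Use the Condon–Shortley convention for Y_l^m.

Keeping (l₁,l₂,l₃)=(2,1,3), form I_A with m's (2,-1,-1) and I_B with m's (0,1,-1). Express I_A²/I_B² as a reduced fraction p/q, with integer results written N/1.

Same 2,1,3: normalisation and zero-m 3j drop out of the ratio.
A: Δ: 0! 4! 2! / 7! → 1/105; sum: t=0:+1/48 = 1/48; 3j²(2 1 3; 2 -1 -1) = Δ·Π!·Σ² = 1/105  (sign +1)
B: Δ: 0! 4! 2! / 7! → 1/105; sum: t=0:+1/8 = 1/8; 3j²(2 1 3; 0 1 -1) = Δ·Π!·Σ² = 2/35  (sign +1)
I_A²/I_B² = (1/105)/(2/35) = 1/6

1/6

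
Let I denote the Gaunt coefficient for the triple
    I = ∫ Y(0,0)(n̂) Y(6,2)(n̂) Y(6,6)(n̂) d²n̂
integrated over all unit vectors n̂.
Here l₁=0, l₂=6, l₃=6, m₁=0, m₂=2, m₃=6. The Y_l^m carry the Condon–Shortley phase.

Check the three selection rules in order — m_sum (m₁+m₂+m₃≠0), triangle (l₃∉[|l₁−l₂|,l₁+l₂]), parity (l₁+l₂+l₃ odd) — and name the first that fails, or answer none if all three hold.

azimuthal sum: 0 + 2 + 6 = 8  ✗
6 ≤ 6 ≤ 6 (triangle on l)
L = 0 + 6 + 6 = 12 (even)

m_sum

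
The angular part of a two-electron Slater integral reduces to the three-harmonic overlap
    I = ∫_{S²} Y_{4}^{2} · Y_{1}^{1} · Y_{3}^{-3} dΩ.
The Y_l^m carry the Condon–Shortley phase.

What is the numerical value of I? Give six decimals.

0.061558

Rules hold: Σm=0, L=8 even, 3≤3≤5.
N = 9·3·7 = 189
Δ = 2!·6!·0!/9! = 1/252
Racah Σ t=1..1: t=1:−1/36 = -1/36
⇒ 3j(4 1 3; 0 0 0)² = 4/63, sgn +1
Racah Σ t=2..2: t=2:+1/1440 = 1/1440
⇒ 3j(4 1 3; 2 1 -3)² = 1/252, sgn +1
4πI² = N·(3j₀)²·(3jₘ)² = 1/21
I = +1·√(0.047619/4π) = 0.06155813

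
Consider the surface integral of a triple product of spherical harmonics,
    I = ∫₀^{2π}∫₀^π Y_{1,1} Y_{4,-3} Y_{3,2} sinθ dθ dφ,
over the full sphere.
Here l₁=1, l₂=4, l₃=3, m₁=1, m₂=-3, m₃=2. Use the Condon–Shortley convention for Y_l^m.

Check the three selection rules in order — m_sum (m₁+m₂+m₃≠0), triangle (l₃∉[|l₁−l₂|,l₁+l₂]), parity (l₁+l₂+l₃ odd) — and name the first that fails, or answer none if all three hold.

none

azimuthal sum: 1 − 3 + 2 = 0  ✓
3 ≤ 3 ≤ 5 (triangle on l)  ✓
L = 1 + 4 + 3 = 8 (even)  ✓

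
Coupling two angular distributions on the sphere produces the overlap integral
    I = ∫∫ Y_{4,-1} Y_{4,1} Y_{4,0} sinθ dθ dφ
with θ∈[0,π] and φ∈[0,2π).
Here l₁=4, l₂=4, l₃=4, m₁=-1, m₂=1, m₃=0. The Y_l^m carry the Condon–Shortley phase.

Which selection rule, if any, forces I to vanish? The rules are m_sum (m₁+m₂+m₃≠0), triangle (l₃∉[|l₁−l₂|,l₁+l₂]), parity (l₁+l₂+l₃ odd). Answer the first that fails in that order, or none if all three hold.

none

azimuthal sum: -1 + 1 + 0 = 0  ✓
0 ≤ 4 ≤ 8 (triangle on l)  ✓
L = 4 + 4 + 4 = 12 (even)  ✓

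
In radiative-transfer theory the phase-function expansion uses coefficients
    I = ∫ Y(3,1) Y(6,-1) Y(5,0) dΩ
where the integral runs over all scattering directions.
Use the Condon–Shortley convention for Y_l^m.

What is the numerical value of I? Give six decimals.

Rules hold: Σm=0, L=14 even, 3≤5≤9.
N = 7·13·11 = 1001
Δ = 4!·2!·8!/15! = 1/675675
Racah Σ t=1..3: t=1:−1/8640 t=2:+1/2304 t=3:−1/8640 = 7/34560
⇒ 3j(3 6 5; 0 0 0)² = 7/429, sgn -1
Racah Σ t=0..2: t=0:+1/34560 t=1:−1/3456 t=2:+1/5760 = -1/11520
⇒ 3j(3 6 5; 1 -1 0)² = 2/429, sgn +1
4πI² = N·(3j₀)²·(3jₘ)² = 98/1287
I = -1·√(0.0761461/4π) = -0.07784287

-0.077843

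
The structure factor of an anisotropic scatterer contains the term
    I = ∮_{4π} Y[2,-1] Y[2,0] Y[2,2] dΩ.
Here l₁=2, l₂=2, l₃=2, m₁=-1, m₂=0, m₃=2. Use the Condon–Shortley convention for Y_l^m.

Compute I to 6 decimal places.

0.000000

Σmᵢ = 1 ≠ 0, so the φ-integral vanishes; I = 0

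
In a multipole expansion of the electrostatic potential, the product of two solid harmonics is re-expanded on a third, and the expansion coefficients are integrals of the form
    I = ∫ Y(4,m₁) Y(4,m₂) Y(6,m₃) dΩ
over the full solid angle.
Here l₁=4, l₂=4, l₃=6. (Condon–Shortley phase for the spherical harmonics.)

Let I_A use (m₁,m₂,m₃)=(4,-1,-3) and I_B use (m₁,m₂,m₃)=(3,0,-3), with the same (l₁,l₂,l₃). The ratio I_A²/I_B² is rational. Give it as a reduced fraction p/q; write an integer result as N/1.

8/5

Shared (l₁,l₂,l₃)=(4,4,6): N and (l;000)² cancel in I_A²/I_B².
A: Δ = 2!·6!·6!/15! = 1/1261260; Racah Σ t=0..0: t=0:+1/51840 = 1/51840; ⇒ 3j(4 4 6; 4 -1 -3)² = 8/429, sgn -1
B: Δ = 2!·6!·6!/15! = 1/1261260; Racah Σ t=0..1: t=0:+1/11520 t=1:−1/25920 = 1/20736; ⇒ 3j(4 4 6; 3 0 -3)² = 5/429, sgn -1
I_A²/I_B² = (8/429)/(5/429) = 8/5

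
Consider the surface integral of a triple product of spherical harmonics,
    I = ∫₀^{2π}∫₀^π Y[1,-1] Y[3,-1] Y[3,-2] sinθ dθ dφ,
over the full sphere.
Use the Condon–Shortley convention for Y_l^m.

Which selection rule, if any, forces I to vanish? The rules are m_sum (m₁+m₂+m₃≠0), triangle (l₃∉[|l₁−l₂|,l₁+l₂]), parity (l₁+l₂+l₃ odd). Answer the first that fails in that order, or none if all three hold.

m_sum

m₁+m₂+m₃ = -1 − 1 − 2 = -4  ✗
triangle: |1−3|=2 ≤ l₃=3 ≤ 1+3=4
parity: l₁+l₂+l₃ = 7 is odd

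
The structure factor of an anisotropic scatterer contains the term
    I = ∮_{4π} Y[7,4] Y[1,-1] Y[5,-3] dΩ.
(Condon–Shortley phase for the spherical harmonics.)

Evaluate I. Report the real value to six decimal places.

l₃=5 ∉ [6,8] — triangle fails ⇒ I = 0

0.000000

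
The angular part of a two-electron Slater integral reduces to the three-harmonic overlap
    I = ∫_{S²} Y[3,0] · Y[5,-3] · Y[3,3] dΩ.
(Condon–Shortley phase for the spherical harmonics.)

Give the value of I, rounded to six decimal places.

0.000000

l₁+l₂+l₃=11 is odd: 3j(l;000)=0 ⇒ I=0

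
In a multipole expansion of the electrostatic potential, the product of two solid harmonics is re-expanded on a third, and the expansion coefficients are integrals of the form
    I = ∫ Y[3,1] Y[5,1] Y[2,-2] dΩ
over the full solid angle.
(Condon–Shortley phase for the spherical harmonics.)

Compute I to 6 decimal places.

-0.092802

Rules hold: Σm=0, L=10 even, 2≤2≤8.
N = 7·11·5 = 385
Δ = 6!·0!·4!/11! = 1/2310
Racah Σ t=3..3: t=3:−1/144 = -1/144
⇒ 3j(3 5 2; 0 0 0)² = 10/231, sgn -1
Racah Σ t=2..2: t=2:+1/1152 = 1/1152
⇒ 3j(3 5 2; 1 1 -2)² = 1/154, sgn +1
4πI² = N·(3j₀)²·(3jₘ)² = 25/231
I = -1·√(0.108225/4π) = -0.09280237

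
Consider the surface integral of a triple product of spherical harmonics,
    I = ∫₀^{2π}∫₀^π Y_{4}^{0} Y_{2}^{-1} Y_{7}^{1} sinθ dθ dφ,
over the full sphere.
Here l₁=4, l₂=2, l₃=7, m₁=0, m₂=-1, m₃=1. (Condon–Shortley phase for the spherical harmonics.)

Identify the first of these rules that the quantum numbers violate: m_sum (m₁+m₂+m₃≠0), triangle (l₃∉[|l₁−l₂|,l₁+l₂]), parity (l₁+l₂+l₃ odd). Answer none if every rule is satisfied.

Σmᵢ = 0  ✓
l₃∈[|l₁−l₂|,l₁+l₂]=[2,6], have l₃=7  ✗
Σlᵢ = 13 ⇒ odd

triangle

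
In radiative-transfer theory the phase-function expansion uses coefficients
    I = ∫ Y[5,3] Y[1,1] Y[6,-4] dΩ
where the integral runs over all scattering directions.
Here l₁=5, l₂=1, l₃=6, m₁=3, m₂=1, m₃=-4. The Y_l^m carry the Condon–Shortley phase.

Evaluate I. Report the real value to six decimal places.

0.274090

Checks pass: Σm=0; 12 even; l₃=6∈[4,6].
(2·5+1)(2·1+1)(2·6+1) = 429
Δ: 0! 10! 2! / 13! → 1/858
sum: t=0:+1/14400 = 1/14400
3j²(5 1 6; 0 0 0) = Δ·Π!·Σ² = 6/143  (sign +1)
sum: t=0:+1/161280 = 1/161280
3j²(5 1 6; 3 1 -4) = Δ·Π!·Σ² = 15/286  (sign +1)
combine: 4πI² = 429·6/143·15/286 = 135/143
take √, sign +1: I = 0.27409047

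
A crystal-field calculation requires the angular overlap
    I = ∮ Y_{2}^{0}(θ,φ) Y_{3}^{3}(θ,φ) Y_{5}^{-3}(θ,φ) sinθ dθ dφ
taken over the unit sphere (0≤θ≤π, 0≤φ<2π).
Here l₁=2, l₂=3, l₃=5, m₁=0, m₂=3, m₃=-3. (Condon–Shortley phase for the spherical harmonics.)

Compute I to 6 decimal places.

-0.126792

Rules hold: Σm=0, L=10 even, 1≤5≤5.
N = 5·7·11 = 385
Δ = 0!·4!·6!/11! = 1/2310
Racah Σ t=0..0: t=0:+1/144 = 1/144
⇒ 3j(2 3 5; 0 0 0)² = 10/231, sgn -1
Racah Σ t=0..0: t=0:+1/2880 = 1/2880
⇒ 3j(2 3 5; 0 3 -3)² = 2/165, sgn +1
4πI² = N·(3j₀)²·(3jₘ)² = 20/99
I = -1·√(0.20202/4π) = -0.12679218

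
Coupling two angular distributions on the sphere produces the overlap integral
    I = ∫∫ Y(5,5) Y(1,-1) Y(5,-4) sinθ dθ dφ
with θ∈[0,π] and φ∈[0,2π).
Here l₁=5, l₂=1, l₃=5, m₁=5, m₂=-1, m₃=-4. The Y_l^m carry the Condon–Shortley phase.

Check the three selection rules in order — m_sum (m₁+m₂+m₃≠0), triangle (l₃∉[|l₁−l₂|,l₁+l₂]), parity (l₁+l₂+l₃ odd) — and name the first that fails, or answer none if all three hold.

parity

Σmᵢ = 0  ✓
l₃∈[|l₁−l₂|,l₁+l₂]=[4,6], have l₃=5  ✓
Σlᵢ = 11 ⇒ odd  ✗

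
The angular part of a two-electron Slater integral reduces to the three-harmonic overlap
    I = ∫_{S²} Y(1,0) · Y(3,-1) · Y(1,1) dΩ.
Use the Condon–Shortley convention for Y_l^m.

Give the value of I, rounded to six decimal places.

triangle: need 2≤l₃≤4, have 1; I=0

0.000000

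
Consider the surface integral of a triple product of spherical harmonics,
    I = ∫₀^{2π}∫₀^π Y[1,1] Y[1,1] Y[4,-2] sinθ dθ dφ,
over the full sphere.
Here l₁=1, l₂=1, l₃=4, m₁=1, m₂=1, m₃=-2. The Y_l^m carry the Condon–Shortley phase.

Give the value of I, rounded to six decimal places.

0.000000

l₃=4 ∉ [0,2] — triangle fails ⇒ I = 0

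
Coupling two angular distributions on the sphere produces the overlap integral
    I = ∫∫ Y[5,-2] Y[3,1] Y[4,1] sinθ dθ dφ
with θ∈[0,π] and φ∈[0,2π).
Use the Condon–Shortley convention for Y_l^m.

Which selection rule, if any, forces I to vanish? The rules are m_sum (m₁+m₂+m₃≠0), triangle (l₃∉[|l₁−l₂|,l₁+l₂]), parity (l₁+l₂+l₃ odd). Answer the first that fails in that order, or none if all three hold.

azimuthal sum: -2 + 1 + 1 = 0  ✓
2 ≤ 4 ≤ 8 (triangle on l)  ✓
L = 5 + 3 + 4 = 12 (even)  ✓

none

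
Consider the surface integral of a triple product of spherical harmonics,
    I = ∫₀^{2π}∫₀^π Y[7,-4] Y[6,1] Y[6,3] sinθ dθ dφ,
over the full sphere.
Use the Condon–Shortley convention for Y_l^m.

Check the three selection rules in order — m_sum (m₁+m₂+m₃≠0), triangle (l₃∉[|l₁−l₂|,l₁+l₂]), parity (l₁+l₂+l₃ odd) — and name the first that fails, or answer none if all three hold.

Σmᵢ = 0  ✓
l₃∈[|l₁−l₂|,l₁+l₂]=[1,13], have l₃=6  ✓
Σlᵢ = 19 ⇒ odd  ✗

parity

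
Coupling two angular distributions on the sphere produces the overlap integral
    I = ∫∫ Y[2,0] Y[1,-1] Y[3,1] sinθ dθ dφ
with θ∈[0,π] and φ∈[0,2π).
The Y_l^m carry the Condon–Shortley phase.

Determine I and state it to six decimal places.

Checks pass: Σm=0; 6 even; l₃=3∈[1,3].
(2·2+1)(2·1+1)(2·3+1) = 105
Δ: 0! 4! 2! / 7! → 1/105
sum: t=0:+1/4 = 1/4
3j²(2 1 3; 0 0 0) = Δ·Π!·Σ² = 3/35  (sign -1)
sum: t=0:+1/8 = 1/8
3j²(2 1 3; 0 -1 1) = Δ·Π!·Σ² = 2/35  (sign +1)
combine: 4πI² = 105·3/35·2/35 = 18/35
take √, sign -1: I = -0.20230066

-0.202301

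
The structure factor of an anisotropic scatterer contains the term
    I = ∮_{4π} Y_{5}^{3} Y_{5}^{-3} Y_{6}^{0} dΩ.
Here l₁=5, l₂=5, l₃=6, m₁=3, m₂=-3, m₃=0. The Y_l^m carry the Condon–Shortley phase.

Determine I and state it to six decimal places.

0.088978

m-sum 0 ✓  L=16 even ✓  0≤6≤10 ✓
Π(2lᵢ+1) = 11×11×13 = 1573
triangle coeff Δ(5,5,6) = 1/28588560
Σ_t [0,4]: t=0:+1/345600 t=1:−1/13824 t=2:+1/5184 t=3:−1/13824 t=4:+1/345600 = 7/129600
(3j)²=80/7293 [(5 5 6; 0 0 0)], sign=+1
Σ_t [0,2]: t=0:+1/55296 t=1:−1/86400 t=2:+1/2073600 = 29/4147200
(3j)²=841/145860 [(5 5 6; 3 -3 0)], sign=+1
⇒ 4πI² = 3364/33813
I = (+1)√(3364/33813/(4π)) = 0.08897771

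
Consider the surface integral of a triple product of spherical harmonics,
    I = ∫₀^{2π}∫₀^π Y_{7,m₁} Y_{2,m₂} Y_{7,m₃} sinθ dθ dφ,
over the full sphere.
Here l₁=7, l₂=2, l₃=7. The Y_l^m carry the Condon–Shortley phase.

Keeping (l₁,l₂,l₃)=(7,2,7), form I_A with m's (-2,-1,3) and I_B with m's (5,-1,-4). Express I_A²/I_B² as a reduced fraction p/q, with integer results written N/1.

625/1458

l's match ⇒ only the (l;m) 3-j factors differ between A and B.
A: triangle coeff Δ(7,2,7) = 1/185640; Σ_t [0,1]: t=0:+1/4354560 t=1:−1/1935360 = -1/3483648; (3j)²=125/12376 [(7 2 7; -2 -1 3)], sign=-1
B: triangle coeff Δ(7,2,7) = 1/185640; Σ_t [0,1]: t=0:+1/14515200 t=1:−1/79833600 = 1/17740800; (3j)²=729/30940 [(7 2 7; 5 -1 -4)], sign=-1
I_A²/I_B² = (125/12376)/(729/30940) = 625/1458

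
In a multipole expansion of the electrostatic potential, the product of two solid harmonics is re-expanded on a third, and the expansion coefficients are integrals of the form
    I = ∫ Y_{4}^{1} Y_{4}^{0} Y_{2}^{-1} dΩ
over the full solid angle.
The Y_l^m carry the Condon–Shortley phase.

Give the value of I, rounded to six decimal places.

-0.044869

m-sum 0 ✓  L=10 even ✓  0≤2≤8 ✓
Π(2lᵢ+1) = 9×9×5 = 405
triangle coeff Δ(4,4,2) = 1/13860
Σ_t [2,4]: t=2:+1/192 t=3:−1/36 t=4:+1/192 = -5/288
(3j)²=20/693 [(4 4 2; 0 0 0)], sign=-1
Σ_t [2,3]: t=2:+1/96 t=3:−1/72 = -1/288
(3j)²=1/462 [(4 4 2; 1 0 -1)], sign=+1
⇒ 4πI² = 150/5929
I = (-1)√(150/5929/(4π)) = -0.04486937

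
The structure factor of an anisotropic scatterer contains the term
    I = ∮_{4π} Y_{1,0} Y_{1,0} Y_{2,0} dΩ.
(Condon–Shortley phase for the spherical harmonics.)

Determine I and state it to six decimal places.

0.252313

m-sum 0 ✓  L=4 even ✓  0≤2≤2 ✓
Π(2lᵢ+1) = 3×3×5 = 45
triangle coeff Δ(1,1,2) = 1/30
Σ_t [0,0]: t=0:+1/1 = 1/1
(3j)²=2/15 [(1 1 2; 0 0 0)], sign=+1
(m-triple is (0,0,0) — same symbol as above.)
⇒ 4πI² = 4/5
I = (+1)√(4/5/(4π)) = 0.25231325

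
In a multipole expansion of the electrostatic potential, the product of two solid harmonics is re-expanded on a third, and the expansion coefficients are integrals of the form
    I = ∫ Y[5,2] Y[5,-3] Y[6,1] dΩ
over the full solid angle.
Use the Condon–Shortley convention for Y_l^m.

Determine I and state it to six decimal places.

0.016235

Rules hold: Σm=0, L=16 even, 0≤6≤10.
N = 11·11·13 = 1573
Δ = 4!·6!·6!/17! = 1/28588560
Racah Σ t=0..4: t=0:+1/345600 t=1:−1/13824 t=2:+1/5184 t=3:−1/13824 t=4:+1/345600 = 7/129600
⇒ 3j(5 5 6; 0 0 0)² = 80/7293, sgn +1
Racah Σ t=0..2: t=0:+1/41472 t=1:−1/34560 t=2:+1/345600 = -1/518400
⇒ 3j(5 5 6; 2 -3 1)² = 7/36465, sgn +1
4πI² = N·(3j₀)²·(3jₘ)² = 112/33813
I = +1·√(0.00331234/4π) = 0.01623537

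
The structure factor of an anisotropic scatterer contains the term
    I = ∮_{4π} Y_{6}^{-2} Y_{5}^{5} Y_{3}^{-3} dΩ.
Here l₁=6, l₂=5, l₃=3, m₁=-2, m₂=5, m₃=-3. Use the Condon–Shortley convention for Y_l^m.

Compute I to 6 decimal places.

-0.036034

Rules hold: Σm=0, L=14 even, 1≤3≤11.
N = 13·11·7 = 1001
Δ = 8!·4!·2!/15! = 1/675675
Racah Σ t=3..5: t=3:−1/8640 t=4:+1/2304 t=5:−1/8640 = 7/34560
⇒ 3j(6 5 3; 0 0 0)² = 7/429, sgn -1
Racah Σ t=8..8: t=8:+1/1935360 = 1/1935360
⇒ 3j(6 5 3; -2 5 -3)² = 1/1001, sgn +1
4πI² = N·(3j₀)²·(3jₘ)² = 7/429
I = -1·√(0.016317/4π) = -0.03603425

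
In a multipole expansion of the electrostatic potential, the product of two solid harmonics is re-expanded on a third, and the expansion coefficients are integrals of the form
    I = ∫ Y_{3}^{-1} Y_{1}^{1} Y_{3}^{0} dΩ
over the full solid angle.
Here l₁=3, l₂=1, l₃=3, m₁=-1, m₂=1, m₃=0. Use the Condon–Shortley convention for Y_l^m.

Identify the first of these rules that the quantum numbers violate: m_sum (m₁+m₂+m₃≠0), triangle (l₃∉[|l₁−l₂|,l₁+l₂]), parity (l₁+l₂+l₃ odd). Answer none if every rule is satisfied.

parity

Σmᵢ = 0  ✓
l₃∈[|l₁−l₂|,l₁+l₂]=[2,4], have l₃=3  ✓
Σlᵢ = 7 ⇒ odd  ✗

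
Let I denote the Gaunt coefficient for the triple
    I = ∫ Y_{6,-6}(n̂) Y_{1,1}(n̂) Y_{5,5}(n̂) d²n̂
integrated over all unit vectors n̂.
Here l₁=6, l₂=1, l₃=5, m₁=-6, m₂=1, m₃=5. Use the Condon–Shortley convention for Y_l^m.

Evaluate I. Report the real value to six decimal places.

m-sum 0 ✓  L=12 even ✓  5≤5≤7 ✓
Π(2lᵢ+1) = 13×3×11 = 429
triangle coeff Δ(6,1,5) = 1/858
Σ_t [1,1]: t=1:−1/14400 = -1/14400
(3j)²=6/143 [(6 1 5; 0 0 0)], sign=+1
Σ_t [2,2]: t=2:+1/7257600 = 1/7257600
(3j)²=1/13 [(6 1 5; -6 1 5)], sign=+1
⇒ 4πI² = 18/13
I = (+1)√(18/13/(4π)) = 0.33194004

0.331940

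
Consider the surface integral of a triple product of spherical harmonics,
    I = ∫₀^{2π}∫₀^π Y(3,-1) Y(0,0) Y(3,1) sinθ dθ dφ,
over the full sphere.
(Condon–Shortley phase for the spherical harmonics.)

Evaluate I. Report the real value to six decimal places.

-0.282095

m-sum 0 ✓  L=6 even ✓  3≤3≤3 ✓
Π(2lᵢ+1) = 7×1×7 = 49
triangle coeff Δ(3,0,3) = 1/7
Σ_t [0,0]: t=0:+1/36 = 1/36
(3j)²=1/7 [(3 0 3; 0 0 0)], sign=-1
Σ_t [0,0]: t=0:+1/48 = 1/48
(3j)²=1/7 [(3 0 3; -1 0 1)], sign=+1
⇒ 4πI² = 1/1
I = (-1)√(1/1/(4π)) = -0.28209479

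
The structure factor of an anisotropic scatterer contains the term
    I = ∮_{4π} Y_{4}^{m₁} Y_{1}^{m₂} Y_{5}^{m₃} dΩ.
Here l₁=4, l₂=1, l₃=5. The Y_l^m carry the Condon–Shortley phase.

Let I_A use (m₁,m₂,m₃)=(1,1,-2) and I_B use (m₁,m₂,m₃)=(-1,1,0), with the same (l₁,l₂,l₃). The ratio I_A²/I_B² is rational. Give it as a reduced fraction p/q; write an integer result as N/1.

Same 4,1,5: normalisation and zero-m 3j drop out of the ratio.
A: Δ: 0! 8! 2! / 11! → 1/495; sum: t=0:+1/1440 = 1/1440; 3j²(4 1 5; 1 1 -2) = Δ·Π!·Σ² = 7/165  (sign -1)
B: Δ: 0! 8! 2! / 11! → 1/495; sum: t=0:+1/1440 = 1/1440; 3j²(4 1 5; -1 1 0) = Δ·Π!·Σ² = 2/99  (sign -1)
I_A²/I_B² = (7/165)/(2/99) = 21/10

21/10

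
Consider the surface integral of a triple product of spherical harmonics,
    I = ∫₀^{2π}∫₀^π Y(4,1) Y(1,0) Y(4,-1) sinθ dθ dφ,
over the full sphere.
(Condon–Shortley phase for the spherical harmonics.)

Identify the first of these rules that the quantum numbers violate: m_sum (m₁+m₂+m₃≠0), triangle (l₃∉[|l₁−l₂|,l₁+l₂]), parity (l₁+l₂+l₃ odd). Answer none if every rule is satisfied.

parity

Σmᵢ = 0  ✓
l₃∈[|l₁−l₂|,l₁+l₂]=[3,5], have l₃=4  ✓
Σlᵢ = 9 ⇒ odd  ✗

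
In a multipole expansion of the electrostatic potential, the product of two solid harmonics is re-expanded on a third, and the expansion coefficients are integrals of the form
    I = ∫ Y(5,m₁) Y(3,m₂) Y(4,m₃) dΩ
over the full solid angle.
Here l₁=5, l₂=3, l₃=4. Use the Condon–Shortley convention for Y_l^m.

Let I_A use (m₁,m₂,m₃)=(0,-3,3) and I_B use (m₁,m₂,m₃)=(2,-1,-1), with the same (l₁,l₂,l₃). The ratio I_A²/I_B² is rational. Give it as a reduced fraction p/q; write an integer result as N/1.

Shared (l₁,l₂,l₃)=(5,3,4): N and (l;000)² cancel in I_A²/I_B².
A: Δ = 4!·6!·2!/13! = 1/180180; Racah Σ t=0..0: t=0:+1/5760 = 1/5760; ⇒ 3j(5 3 4; 0 -3 3)² = 5/572, sgn -1
B: Δ = 4!·6!·2!/13! = 1/180180; Racah Σ t=0..2: t=0:+1/1728 t=1:−1/288 t=2:+1/960 = -1/540; ⇒ 3j(5 3 4; 2 -1 -1)² = 128/6435, sgn +1
I_A²/I_B² = (5/572)/(128/6435) = 225/512

225/512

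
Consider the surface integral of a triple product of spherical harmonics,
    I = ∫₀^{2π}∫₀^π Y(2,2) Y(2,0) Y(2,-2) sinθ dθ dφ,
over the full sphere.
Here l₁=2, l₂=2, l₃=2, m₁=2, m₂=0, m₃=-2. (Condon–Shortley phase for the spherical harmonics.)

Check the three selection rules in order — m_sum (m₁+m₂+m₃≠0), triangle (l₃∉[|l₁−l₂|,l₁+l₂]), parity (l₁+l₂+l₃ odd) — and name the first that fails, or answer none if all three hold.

m₁+m₂+m₃ = 2 + 0 − 2 = 0  ✓
triangle: |2−2|=0 ≤ l₃=2 ≤ 2+2=4  ✓
parity: l₁+l₂+l₃ = 6 is even  ✓

none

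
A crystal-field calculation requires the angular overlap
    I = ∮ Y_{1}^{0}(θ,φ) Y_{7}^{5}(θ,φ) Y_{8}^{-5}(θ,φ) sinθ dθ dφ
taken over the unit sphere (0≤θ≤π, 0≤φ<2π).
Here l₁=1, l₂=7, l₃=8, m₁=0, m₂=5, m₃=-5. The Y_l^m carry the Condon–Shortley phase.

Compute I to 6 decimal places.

-0.191081

Checks pass: Σm=0; 16 even; l₃=8∈[6,8].
(2·1+1)(2·7+1)(2·8+1) = 765
Δ: 0! 2! 14! / 17! → 1/2040
sum: t=0:+1/25401600 = 1/25401600
3j²(1 7 8; 0 0 0) = Δ·Π!·Σ² = 8/255  (sign +1)
sum: t=0:+1/958003200 = 1/958003200
3j²(1 7 8; 0 5 -5) = Δ·Π!·Σ² = 13/680  (sign -1)
combine: 4πI² = 765·8/255·13/680 = 39/85
take √, sign -1: I = -0.19108118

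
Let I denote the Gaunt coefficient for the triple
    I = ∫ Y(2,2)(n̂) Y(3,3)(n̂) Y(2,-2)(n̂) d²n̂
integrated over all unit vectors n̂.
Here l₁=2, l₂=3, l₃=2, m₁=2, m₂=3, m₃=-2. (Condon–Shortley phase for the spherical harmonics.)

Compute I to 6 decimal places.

m-sum = 2 + 3 − 2 = 3 ≠ 0 ⇒ I = 0

0.000000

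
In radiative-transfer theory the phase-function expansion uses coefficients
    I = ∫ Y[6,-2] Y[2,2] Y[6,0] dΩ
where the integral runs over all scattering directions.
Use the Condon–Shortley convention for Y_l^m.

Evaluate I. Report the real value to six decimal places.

Rules hold: Σm=0, L=14 even, 4≤6≤8.
N = 13·5·13 = 845
Δ = 2!·10!·2!/15! = 1/90090
Racah Σ t=0..2: t=0:+1/69120 t=1:−1/14400 t=2:+1/69120 = -7/172800
⇒ 3j(6 2 6; 0 0 0)² = 14/715, sgn -1
Racah Σ t=2..2: t=2:+1/69120 = 1/69120
⇒ 3j(6 2 6; -2 2 0)² = 4/143, sgn +1
4πI² = N·(3j₀)²·(3jₘ)² = 56/121
I = -1·√(0.46281/4π) = -0.19190947

-0.191909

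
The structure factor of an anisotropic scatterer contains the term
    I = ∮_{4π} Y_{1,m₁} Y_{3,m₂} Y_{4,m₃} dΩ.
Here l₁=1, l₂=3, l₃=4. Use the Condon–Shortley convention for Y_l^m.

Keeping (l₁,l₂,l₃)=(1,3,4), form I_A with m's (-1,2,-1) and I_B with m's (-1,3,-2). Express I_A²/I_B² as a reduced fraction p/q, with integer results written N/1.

3/1

Shared (l₁,l₂,l₃)=(1,3,4): N and (l;000)² cancel in I_A²/I_B².
A: Δ = 0!·2!·6!/9! = 1/252; Racah Σ t=0..0: t=0:+1/240 = 1/240; ⇒ 3j(1 3 4; -1 2 -1)² = 1/84, sgn -1
B: Δ = 0!·2!·6!/9! = 1/252; Racah Σ t=0..0: t=0:+1/1440 = 1/1440; ⇒ 3j(1 3 4; -1 3 -2)² = 1/252, sgn +1
I_A²/I_B² = (1/84)/(1/252) = 3/1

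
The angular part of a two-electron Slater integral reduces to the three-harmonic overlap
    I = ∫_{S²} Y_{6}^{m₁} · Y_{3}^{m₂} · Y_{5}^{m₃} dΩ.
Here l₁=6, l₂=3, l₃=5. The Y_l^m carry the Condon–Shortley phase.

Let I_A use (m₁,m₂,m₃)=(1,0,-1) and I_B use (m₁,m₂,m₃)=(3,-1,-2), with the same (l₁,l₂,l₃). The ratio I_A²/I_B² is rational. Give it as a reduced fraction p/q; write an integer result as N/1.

l's match ⇒ only the (l;m) 3-j factors differ between A and B.
A: triangle coeff Δ(6,3,5) = 1/675675; Σ_t [1,3]: t=1:−1/6912 t=2:+1/2880 t=3:−1/17280 = 1/6912; (3j)²=5/429 [(6 3 5; 1 0 -1)], sign=+1
B: triangle coeff Δ(6,3,5) = 1/675675; Σ_t [0,2]: t=0:+1/34560 t=1:−1/8640 t=2:+1/40320 = -1/16128; (3j)²=18/1001 [(6 3 5; 3 -1 -2)], sign=+1
I_A²/I_B² = (5/429)/(18/1001) = 35/54

35/54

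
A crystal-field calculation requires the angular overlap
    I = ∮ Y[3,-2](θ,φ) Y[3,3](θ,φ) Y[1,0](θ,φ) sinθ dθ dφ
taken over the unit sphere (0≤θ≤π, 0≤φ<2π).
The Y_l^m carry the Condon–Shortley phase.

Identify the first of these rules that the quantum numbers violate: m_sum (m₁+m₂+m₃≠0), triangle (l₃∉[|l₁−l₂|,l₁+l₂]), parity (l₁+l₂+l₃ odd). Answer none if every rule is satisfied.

azimuthal sum: -2 + 3 + 0 = 1  ✗
0 ≤ 1 ≤ 6 (triangle on l)
L = 3 + 3 + 1 = 7 (odd)

m_sum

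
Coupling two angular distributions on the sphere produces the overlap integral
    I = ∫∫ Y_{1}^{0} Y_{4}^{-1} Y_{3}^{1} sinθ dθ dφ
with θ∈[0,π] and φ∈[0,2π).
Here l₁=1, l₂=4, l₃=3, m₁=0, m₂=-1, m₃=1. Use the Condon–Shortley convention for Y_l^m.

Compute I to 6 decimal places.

Rules hold: Σm=0, L=8 even, 3≤3≤5.
N = 3·9·7 = 189
Δ = 2!·0!·6!/9! = 1/252
Racah Σ t=1..1: t=1:−1/36 = -1/36
⇒ 3j(1 4 3; 0 0 0)² = 4/63, sgn +1
Racah Σ t=1..1: t=1:−1/48 = -1/48
⇒ 3j(1 4 3; 0 -1 1)² = 5/84, sgn -1
4πI² = N·(3j₀)²·(3jₘ)² = 5/7
I = -1·√(0.714286/4π) = -0.23841361

-0.238414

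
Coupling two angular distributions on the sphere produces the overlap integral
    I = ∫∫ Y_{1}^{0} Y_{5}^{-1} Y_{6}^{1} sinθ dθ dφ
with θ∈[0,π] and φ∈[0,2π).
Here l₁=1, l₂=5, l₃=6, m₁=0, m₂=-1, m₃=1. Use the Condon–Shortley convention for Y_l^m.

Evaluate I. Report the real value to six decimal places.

Checks pass: Σm=0; 12 even; l₃=6∈[4,6].
(2·1+1)(2·5+1)(2·6+1) = 429
Δ: 0! 2! 10! / 13! → 1/858
sum: t=0:+1/14400 = 1/14400
3j²(1 5 6; 0 0 0) = Δ·Π!·Σ² = 6/143  (sign +1)
sum: t=0:+1/17280 = 1/17280
3j²(1 5 6; 0 -1 1) = Δ·Π!·Σ² = 35/858  (sign -1)
combine: 4πI² = 429·6/143·35/858 = 105/143
take √, sign -1: I = -0.24172507

-0.241725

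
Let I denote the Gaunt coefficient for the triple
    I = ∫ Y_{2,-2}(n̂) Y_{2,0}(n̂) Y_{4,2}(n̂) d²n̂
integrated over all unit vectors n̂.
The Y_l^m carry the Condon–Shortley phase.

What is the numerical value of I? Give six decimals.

0.156078

m-sum 0 ✓  L=8 even ✓  0≤4≤4 ✓
Π(2lᵢ+1) = 5×5×9 = 225
triangle coeff Δ(2,2,4) = 1/630
Σ_t [0,0]: t=0:+1/16 = 1/16
(3j)²=2/35 [(2 2 4; 0 0 0)], sign=+1
Σ_t [0,0]: t=0:+1/96 = 1/96
(3j)²=1/42 [(2 2 4; -2 0 2)], sign=+1
⇒ 4πI² = 15/49
I = (+1)√(15/49/(4π)) = 0.15607835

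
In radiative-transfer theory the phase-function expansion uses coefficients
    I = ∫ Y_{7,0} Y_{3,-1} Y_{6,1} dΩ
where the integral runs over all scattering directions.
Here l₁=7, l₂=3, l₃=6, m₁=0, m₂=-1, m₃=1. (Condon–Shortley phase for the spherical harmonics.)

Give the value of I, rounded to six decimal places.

0.006417

Rules hold: Σm=0, L=16 even, 4≤6≤10.
N = 15·7·13 = 1365
Δ = 4!·10!·2!/17! = 1/2042040
Racah Σ t=1..3: t=1:−1/207360 t=2:+1/57600 t=3:−1/207360 = 1/129600
⇒ 3j(7 3 6; 0 0 0)² = 168/12155, sgn +1
Racah Σ t=0..2: t=0:+1/1451520 t=1:−1/103680 t=2:+1/115200 = -1/3628800
⇒ 3j(7 3 6; 0 -1 1)² = 1/36465, sgn +1
4πI² = N·(3j₀)²·(3jₘ)² = 1176/2272985
I = +1·√(0.000517381/4π) = 0.00641653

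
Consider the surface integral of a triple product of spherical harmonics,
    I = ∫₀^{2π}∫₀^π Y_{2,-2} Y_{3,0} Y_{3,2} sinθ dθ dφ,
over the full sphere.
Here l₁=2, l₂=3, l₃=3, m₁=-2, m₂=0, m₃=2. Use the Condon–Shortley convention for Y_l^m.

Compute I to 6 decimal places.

-0.188063

m-sum 0 ✓  L=8 even ✓  1≤3≤5 ✓
Π(2lᵢ+1) = 5×7×7 = 245
triangle coeff Δ(2,3,3) = 1/3780
Σ_t [0,2]: t=0:+1/24 t=1:−1/4 t=2:+1/24 = -1/6
(3j)²=4/105 [(2 3 3; 0 0 0)], sign=+1
Σ_t [2,2]: t=2:+1/24 = 1/24
(3j)²=1/21 [(2 3 3; -2 0 2)], sign=-1
⇒ 4πI² = 4/9
I = (-1)√(4/9/(4π)) = -0.18806319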